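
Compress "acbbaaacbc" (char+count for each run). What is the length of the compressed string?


Input: acbbaaacbc
Runs:
  'a' x 1 => "a1"
  'c' x 1 => "c1"
  'b' x 2 => "b2"
  'a' x 3 => "a3"
  'c' x 1 => "c1"
  'b' x 1 => "b1"
  'c' x 1 => "c1"
Compressed: "a1c1b2a3c1b1c1"
Compressed length: 14

14


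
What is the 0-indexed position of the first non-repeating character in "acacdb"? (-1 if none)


Input: acacdb
Character frequencies:
  'a': 2
  'b': 1
  'c': 2
  'd': 1
Scanning left to right for freq == 1:
  Position 0 ('a'): freq=2, skip
  Position 1 ('c'): freq=2, skip
  Position 2 ('a'): freq=2, skip
  Position 3 ('c'): freq=2, skip
  Position 4 ('d'): unique! => answer = 4

4


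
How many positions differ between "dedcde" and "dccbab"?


Comparing "dedcde" and "dccbab" position by position:
  Position 0: 'd' vs 'd' => same
  Position 1: 'e' vs 'c' => DIFFER
  Position 2: 'd' vs 'c' => DIFFER
  Position 3: 'c' vs 'b' => DIFFER
  Position 4: 'd' vs 'a' => DIFFER
  Position 5: 'e' vs 'b' => DIFFER
Positions that differ: 5

5


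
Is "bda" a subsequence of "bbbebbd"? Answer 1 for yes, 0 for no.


Check if "bda" is a subsequence of "bbbebbd"
Greedy scan:
  Position 0 ('b'): matches sub[0] = 'b'
  Position 1 ('b'): no match needed
  Position 2 ('b'): no match needed
  Position 3 ('e'): no match needed
  Position 4 ('b'): no match needed
  Position 5 ('b'): no match needed
  Position 6 ('d'): matches sub[1] = 'd'
Only matched 2/3 characters => not a subsequence

0


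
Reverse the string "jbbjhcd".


Input: jbbjhcd
Reading characters right to left:
  Position 6: 'd'
  Position 5: 'c'
  Position 4: 'h'
  Position 3: 'j'
  Position 2: 'b'
  Position 1: 'b'
  Position 0: 'j'
Reversed: dchjbbj

dchjbbj


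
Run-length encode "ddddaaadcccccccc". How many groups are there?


Input: ddddaaadcccccccc
Scanning for consecutive runs:
  Group 1: 'd' x 4 (positions 0-3)
  Group 2: 'a' x 3 (positions 4-6)
  Group 3: 'd' x 1 (positions 7-7)
  Group 4: 'c' x 8 (positions 8-15)
Total groups: 4

4


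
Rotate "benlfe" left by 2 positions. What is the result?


Input: "benlfe", rotate left by 2
First 2 characters: "be"
Remaining characters: "nlfe"
Concatenate remaining + first: "nlfe" + "be" = "nlfebe"

nlfebe


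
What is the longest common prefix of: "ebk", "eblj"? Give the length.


Words: ebk, eblj
  Position 0: all 'e' => match
  Position 1: all 'b' => match
  Position 2: ('k', 'l') => mismatch, stop
LCP = "eb" (length 2)

2


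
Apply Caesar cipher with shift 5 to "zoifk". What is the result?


Caesar cipher: shift "zoifk" by 5
  'z' (pos 25) + 5 = pos 4 = 'e'
  'o' (pos 14) + 5 = pos 19 = 't'
  'i' (pos 8) + 5 = pos 13 = 'n'
  'f' (pos 5) + 5 = pos 10 = 'k'
  'k' (pos 10) + 5 = pos 15 = 'p'
Result: etnkp

etnkp


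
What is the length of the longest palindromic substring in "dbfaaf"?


Input: "dbfaaf"
Checking substrings for palindromes:
  [2:6] "faaf" (len 4) => palindrome
  [3:5] "aa" (len 2) => palindrome
Longest palindromic substring: "faaf" with length 4

4


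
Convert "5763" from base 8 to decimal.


Input: "5763" in base 8
Positional expansion:
  Digit '5' (value 5) x 8^3 = 2560
  Digit '7' (value 7) x 8^2 = 448
  Digit '6' (value 6) x 8^1 = 48
  Digit '3' (value 3) x 8^0 = 3
Sum = 3059

3059


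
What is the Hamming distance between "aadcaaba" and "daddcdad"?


Comparing "aadcaaba" and "daddcdad" position by position:
  Position 0: 'a' vs 'd' => differ
  Position 1: 'a' vs 'a' => same
  Position 2: 'd' vs 'd' => same
  Position 3: 'c' vs 'd' => differ
  Position 4: 'a' vs 'c' => differ
  Position 5: 'a' vs 'd' => differ
  Position 6: 'b' vs 'a' => differ
  Position 7: 'a' vs 'd' => differ
Total differences (Hamming distance): 6

6


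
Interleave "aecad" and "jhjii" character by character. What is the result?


Interleaving "aecad" and "jhjii":
  Position 0: 'a' from first, 'j' from second => "aj"
  Position 1: 'e' from first, 'h' from second => "eh"
  Position 2: 'c' from first, 'j' from second => "cj"
  Position 3: 'a' from first, 'i' from second => "ai"
  Position 4: 'd' from first, 'i' from second => "di"
Result: ajehcjaidi

ajehcjaidi


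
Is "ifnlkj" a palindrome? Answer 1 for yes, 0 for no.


Input: ifnlkj
Reversed: jklnfi
  Compare pos 0 ('i') with pos 5 ('j'): MISMATCH
  Compare pos 1 ('f') with pos 4 ('k'): MISMATCH
  Compare pos 2 ('n') with pos 3 ('l'): MISMATCH
Result: not a palindrome

0


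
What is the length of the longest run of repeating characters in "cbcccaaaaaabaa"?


Input: "cbcccaaaaaabaa"
Scanning for longest run:
  Position 1 ('b'): new char, reset run to 1
  Position 2 ('c'): new char, reset run to 1
  Position 3 ('c'): continues run of 'c', length=2
  Position 4 ('c'): continues run of 'c', length=3
  Position 5 ('a'): new char, reset run to 1
  Position 6 ('a'): continues run of 'a', length=2
  Position 7 ('a'): continues run of 'a', length=3
  Position 8 ('a'): continues run of 'a', length=4
  Position 9 ('a'): continues run of 'a', length=5
  Position 10 ('a'): continues run of 'a', length=6
  Position 11 ('b'): new char, reset run to 1
  Position 12 ('a'): new char, reset run to 1
  Position 13 ('a'): continues run of 'a', length=2
Longest run: 'a' with length 6

6


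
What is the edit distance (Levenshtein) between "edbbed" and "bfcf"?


Computing edit distance: "edbbed" -> "bfcf"
DP table:
           b    f    c    f
      0    1    2    3    4
  e   1    1    2    3    4
  d   2    2    2    3    4
  b   3    2    3    3    4
  b   4    3    3    4    4
  e   5    4    4    4    5
  d   6    5    5    5    5
Edit distance = dp[6][4] = 5

5


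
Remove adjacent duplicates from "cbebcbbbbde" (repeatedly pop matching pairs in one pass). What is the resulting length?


Input: cbebcbbbbde
Stack-based adjacent duplicate removal:
  Read 'c': push. Stack: c
  Read 'b': push. Stack: cb
  Read 'e': push. Stack: cbe
  Read 'b': push. Stack: cbeb
  Read 'c': push. Stack: cbebc
  Read 'b': push. Stack: cbebcb
  Read 'b': matches stack top 'b' => pop. Stack: cbebc
  Read 'b': push. Stack: cbebcb
  Read 'b': matches stack top 'b' => pop. Stack: cbebc
  Read 'd': push. Stack: cbebcd
  Read 'e': push. Stack: cbebcde
Final stack: "cbebcde" (length 7)

7


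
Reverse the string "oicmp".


Input: oicmp
Reading characters right to left:
  Position 4: 'p'
  Position 3: 'm'
  Position 2: 'c'
  Position 1: 'i'
  Position 0: 'o'
Reversed: pmcio

pmcio


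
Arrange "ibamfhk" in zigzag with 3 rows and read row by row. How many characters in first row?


Zigzag "ibamfhk" into 3 rows:
Placing characters:
  'i' => row 0
  'b' => row 1
  'a' => row 2
  'm' => row 1
  'f' => row 0
  'h' => row 1
  'k' => row 2
Rows:
  Row 0: "if"
  Row 1: "bmh"
  Row 2: "ak"
First row length: 2

2


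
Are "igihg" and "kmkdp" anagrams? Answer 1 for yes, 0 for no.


Strings: "igihg", "kmkdp"
Sorted first:  gghii
Sorted second: dkkmp
Differ at position 0: 'g' vs 'd' => not anagrams

0


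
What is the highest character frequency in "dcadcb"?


Input: dcadcb
Character counts:
  'a': 1
  'b': 1
  'c': 2
  'd': 2
Maximum frequency: 2

2


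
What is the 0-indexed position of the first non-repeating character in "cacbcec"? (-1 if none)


Input: cacbcec
Character frequencies:
  'a': 1
  'b': 1
  'c': 4
  'e': 1
Scanning left to right for freq == 1:
  Position 0 ('c'): freq=4, skip
  Position 1 ('a'): unique! => answer = 1

1


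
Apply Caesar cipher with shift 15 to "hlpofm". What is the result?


Caesar cipher: shift "hlpofm" by 15
  'h' (pos 7) + 15 = pos 22 = 'w'
  'l' (pos 11) + 15 = pos 0 = 'a'
  'p' (pos 15) + 15 = pos 4 = 'e'
  'o' (pos 14) + 15 = pos 3 = 'd'
  'f' (pos 5) + 15 = pos 20 = 'u'
  'm' (pos 12) + 15 = pos 1 = 'b'
Result: waedub

waedub


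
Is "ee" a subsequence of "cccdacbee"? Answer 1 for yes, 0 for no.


Check if "ee" is a subsequence of "cccdacbee"
Greedy scan:
  Position 0 ('c'): no match needed
  Position 1 ('c'): no match needed
  Position 2 ('c'): no match needed
  Position 3 ('d'): no match needed
  Position 4 ('a'): no match needed
  Position 5 ('c'): no match needed
  Position 6 ('b'): no match needed
  Position 7 ('e'): matches sub[0] = 'e'
  Position 8 ('e'): matches sub[1] = 'e'
All 2 characters matched => is a subsequence

1


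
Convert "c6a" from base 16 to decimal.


Input: "c6a" in base 16
Positional expansion:
  Digit 'c' (value 12) x 16^2 = 3072
  Digit '6' (value 6) x 16^1 = 96
  Digit 'a' (value 10) x 16^0 = 10
Sum = 3178

3178


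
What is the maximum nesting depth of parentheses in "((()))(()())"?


Input: "((()))(()())"
Tracking depth:
  Position 0 '(': depth becomes 1
  Position 1 '(': depth becomes 2
  Position 2 '(': depth becomes 3
  Position 3 ')': depth becomes 2
  Position 4 ')': depth becomes 1
  Position 5 ')': depth becomes 0
  Position 6 '(': depth becomes 1
  Position 7 '(': depth becomes 2
  Position 8 ')': depth becomes 1
  Position 9 '(': depth becomes 2
  Position 10 ')': depth becomes 1
  Position 11 ')': depth becomes 0
Maximum depth reached: 3

3


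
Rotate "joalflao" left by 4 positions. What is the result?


Input: "joalflao", rotate left by 4
First 4 characters: "joal"
Remaining characters: "flao"
Concatenate remaining + first: "flao" + "joal" = "flaojoal"

flaojoal


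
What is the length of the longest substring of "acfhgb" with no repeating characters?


Input: "acfhgb"
Sliding window (track last position of each char):
  Position 0 ('a'): window [0,0] length 1 -- new best
  Position 1 ('c'): window [0,1] length 2 -- new best
  Position 2 ('f'): window [0,2] length 3 -- new best
  Position 3 ('h'): window [0,3] length 4 -- new best
  Position 4 ('g'): window [0,4] length 5 -- new best
  Position 5 ('b'): window [0,5] length 6 -- new best
Longest substring with no repeats: "acfhgb" with length 6

6


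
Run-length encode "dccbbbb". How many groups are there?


Input: dccbbbb
Scanning for consecutive runs:
  Group 1: 'd' x 1 (positions 0-0)
  Group 2: 'c' x 2 (positions 1-2)
  Group 3: 'b' x 4 (positions 3-6)
Total groups: 3

3


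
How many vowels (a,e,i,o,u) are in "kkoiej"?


Input: kkoiej
Checking each character:
  'k' at position 0: consonant
  'k' at position 1: consonant
  'o' at position 2: vowel (running total: 1)
  'i' at position 3: vowel (running total: 2)
  'e' at position 4: vowel (running total: 3)
  'j' at position 5: consonant
Total vowels: 3

3


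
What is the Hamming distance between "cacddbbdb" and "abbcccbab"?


Comparing "cacddbbdb" and "abbcccbab" position by position:
  Position 0: 'c' vs 'a' => differ
  Position 1: 'a' vs 'b' => differ
  Position 2: 'c' vs 'b' => differ
  Position 3: 'd' vs 'c' => differ
  Position 4: 'd' vs 'c' => differ
  Position 5: 'b' vs 'c' => differ
  Position 6: 'b' vs 'b' => same
  Position 7: 'd' vs 'a' => differ
  Position 8: 'b' vs 'b' => same
Total differences (Hamming distance): 7

7


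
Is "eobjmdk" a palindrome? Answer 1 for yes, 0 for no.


Input: eobjmdk
Reversed: kdmjboe
  Compare pos 0 ('e') with pos 6 ('k'): MISMATCH
  Compare pos 1 ('o') with pos 5 ('d'): MISMATCH
  Compare pos 2 ('b') with pos 4 ('m'): MISMATCH
Result: not a palindrome

0


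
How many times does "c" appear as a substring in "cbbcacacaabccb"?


Searching for "c" in "cbbcacacaabccb"
Scanning each position:
  Position 0: "c" => MATCH
  Position 1: "b" => no
  Position 2: "b" => no
  Position 3: "c" => MATCH
  Position 4: "a" => no
  Position 5: "c" => MATCH
  Position 6: "a" => no
  Position 7: "c" => MATCH
  Position 8: "a" => no
  Position 9: "a" => no
  Position 10: "b" => no
  Position 11: "c" => MATCH
  Position 12: "c" => MATCH
  Position 13: "b" => no
Total occurrences: 6

6


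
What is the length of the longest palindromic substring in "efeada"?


Input: "efeada"
Checking substrings for palindromes:
  [0:3] "efe" (len 3) => palindrome
  [3:6] "ada" (len 3) => palindrome
Longest palindromic substring: "efe" with length 3

3


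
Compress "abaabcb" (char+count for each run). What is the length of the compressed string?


Input: abaabcb
Runs:
  'a' x 1 => "a1"
  'b' x 1 => "b1"
  'a' x 2 => "a2"
  'b' x 1 => "b1"
  'c' x 1 => "c1"
  'b' x 1 => "b1"
Compressed: "a1b1a2b1c1b1"
Compressed length: 12

12


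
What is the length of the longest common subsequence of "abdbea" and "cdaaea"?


LCS of "abdbea" and "cdaaea"
DP table:
           c    d    a    a    e    a
      0    0    0    0    0    0    0
  a   0    0    0    1    1    1    1
  b   0    0    0    1    1    1    1
  d   0    0    1    1    1    1    1
  b   0    0    1    1    1    1    1
  e   0    0    1    1    1    2    2
  a   0    0    1    2    2    2    3
LCS length = dp[6][6] = 3

3


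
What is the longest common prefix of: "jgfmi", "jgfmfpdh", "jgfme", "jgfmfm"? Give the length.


Words: jgfmi, jgfmfpdh, jgfme, jgfmfm
  Position 0: all 'j' => match
  Position 1: all 'g' => match
  Position 2: all 'f' => match
  Position 3: all 'm' => match
  Position 4: ('i', 'f', 'e', 'f') => mismatch, stop
LCP = "jgfm" (length 4)

4


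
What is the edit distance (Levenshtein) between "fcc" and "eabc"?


Computing edit distance: "fcc" -> "eabc"
DP table:
           e    a    b    c
      0    1    2    3    4
  f   1    1    2    3    4
  c   2    2    2    3    3
  c   3    3    3    3    3
Edit distance = dp[3][4] = 3

3


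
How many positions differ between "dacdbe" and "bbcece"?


Comparing "dacdbe" and "bbcece" position by position:
  Position 0: 'd' vs 'b' => DIFFER
  Position 1: 'a' vs 'b' => DIFFER
  Position 2: 'c' vs 'c' => same
  Position 3: 'd' vs 'e' => DIFFER
  Position 4: 'b' vs 'c' => DIFFER
  Position 5: 'e' vs 'e' => same
Positions that differ: 4

4


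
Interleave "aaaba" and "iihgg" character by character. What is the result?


Interleaving "aaaba" and "iihgg":
  Position 0: 'a' from first, 'i' from second => "ai"
  Position 1: 'a' from first, 'i' from second => "ai"
  Position 2: 'a' from first, 'h' from second => "ah"
  Position 3: 'b' from first, 'g' from second => "bg"
  Position 4: 'a' from first, 'g' from second => "ag"
Result: aiaiahbgag

aiaiahbgag


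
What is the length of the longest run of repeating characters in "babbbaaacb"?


Input: "babbbaaacb"
Scanning for longest run:
  Position 1 ('a'): new char, reset run to 1
  Position 2 ('b'): new char, reset run to 1
  Position 3 ('b'): continues run of 'b', length=2
  Position 4 ('b'): continues run of 'b', length=3
  Position 5 ('a'): new char, reset run to 1
  Position 6 ('a'): continues run of 'a', length=2
  Position 7 ('a'): continues run of 'a', length=3
  Position 8 ('c'): new char, reset run to 1
  Position 9 ('b'): new char, reset run to 1
Longest run: 'b' with length 3

3


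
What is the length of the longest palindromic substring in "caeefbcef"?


Input: "caeefbcef"
Checking substrings for palindromes:
  [2:4] "ee" (len 2) => palindrome
Longest palindromic substring: "ee" with length 2

2


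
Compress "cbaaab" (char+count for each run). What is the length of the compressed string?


Input: cbaaab
Runs:
  'c' x 1 => "c1"
  'b' x 1 => "b1"
  'a' x 3 => "a3"
  'b' x 1 => "b1"
Compressed: "c1b1a3b1"
Compressed length: 8

8


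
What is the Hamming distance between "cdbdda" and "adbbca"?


Comparing "cdbdda" and "adbbca" position by position:
  Position 0: 'c' vs 'a' => differ
  Position 1: 'd' vs 'd' => same
  Position 2: 'b' vs 'b' => same
  Position 3: 'd' vs 'b' => differ
  Position 4: 'd' vs 'c' => differ
  Position 5: 'a' vs 'a' => same
Total differences (Hamming distance): 3

3


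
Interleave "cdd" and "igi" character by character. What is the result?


Interleaving "cdd" and "igi":
  Position 0: 'c' from first, 'i' from second => "ci"
  Position 1: 'd' from first, 'g' from second => "dg"
  Position 2: 'd' from first, 'i' from second => "di"
Result: cidgdi

cidgdi


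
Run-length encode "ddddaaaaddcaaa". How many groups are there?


Input: ddddaaaaddcaaa
Scanning for consecutive runs:
  Group 1: 'd' x 4 (positions 0-3)
  Group 2: 'a' x 4 (positions 4-7)
  Group 3: 'd' x 2 (positions 8-9)
  Group 4: 'c' x 1 (positions 10-10)
  Group 5: 'a' x 3 (positions 11-13)
Total groups: 5

5


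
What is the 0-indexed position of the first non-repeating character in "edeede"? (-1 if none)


Input: edeede
Character frequencies:
  'd': 2
  'e': 4
Scanning left to right for freq == 1:
  Position 0 ('e'): freq=4, skip
  Position 1 ('d'): freq=2, skip
  Position 2 ('e'): freq=4, skip
  Position 3 ('e'): freq=4, skip
  Position 4 ('d'): freq=2, skip
  Position 5 ('e'): freq=4, skip
  No unique character found => answer = -1

-1


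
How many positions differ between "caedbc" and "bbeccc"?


Comparing "caedbc" and "bbeccc" position by position:
  Position 0: 'c' vs 'b' => DIFFER
  Position 1: 'a' vs 'b' => DIFFER
  Position 2: 'e' vs 'e' => same
  Position 3: 'd' vs 'c' => DIFFER
  Position 4: 'b' vs 'c' => DIFFER
  Position 5: 'c' vs 'c' => same
Positions that differ: 4

4


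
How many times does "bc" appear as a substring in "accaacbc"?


Searching for "bc" in "accaacbc"
Scanning each position:
  Position 0: "ac" => no
  Position 1: "cc" => no
  Position 2: "ca" => no
  Position 3: "aa" => no
  Position 4: "ac" => no
  Position 5: "cb" => no
  Position 6: "bc" => MATCH
Total occurrences: 1

1


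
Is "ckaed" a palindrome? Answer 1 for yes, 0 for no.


Input: ckaed
Reversed: deakc
  Compare pos 0 ('c') with pos 4 ('d'): MISMATCH
  Compare pos 1 ('k') with pos 3 ('e'): MISMATCH
Result: not a palindrome

0


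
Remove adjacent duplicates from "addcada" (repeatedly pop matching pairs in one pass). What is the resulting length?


Input: addcada
Stack-based adjacent duplicate removal:
  Read 'a': push. Stack: a
  Read 'd': push. Stack: ad
  Read 'd': matches stack top 'd' => pop. Stack: a
  Read 'c': push. Stack: ac
  Read 'a': push. Stack: aca
  Read 'd': push. Stack: acad
  Read 'a': push. Stack: acada
Final stack: "acada" (length 5)

5


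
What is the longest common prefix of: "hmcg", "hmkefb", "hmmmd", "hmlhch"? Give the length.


Words: hmcg, hmkefb, hmmmd, hmlhch
  Position 0: all 'h' => match
  Position 1: all 'm' => match
  Position 2: ('c', 'k', 'm', 'l') => mismatch, stop
LCP = "hm" (length 2)

2


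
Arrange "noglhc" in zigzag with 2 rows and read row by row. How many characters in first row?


Zigzag "noglhc" into 2 rows:
Placing characters:
  'n' => row 0
  'o' => row 1
  'g' => row 0
  'l' => row 1
  'h' => row 0
  'c' => row 1
Rows:
  Row 0: "ngh"
  Row 1: "olc"
First row length: 3

3


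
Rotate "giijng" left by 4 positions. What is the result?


Input: "giijng", rotate left by 4
First 4 characters: "giij"
Remaining characters: "ng"
Concatenate remaining + first: "ng" + "giij" = "nggiij"

nggiij


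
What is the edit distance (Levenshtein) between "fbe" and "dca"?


Computing edit distance: "fbe" -> "dca"
DP table:
           d    c    a
      0    1    2    3
  f   1    1    2    3
  b   2    2    2    3
  e   3    3    3    3
Edit distance = dp[3][3] = 3

3


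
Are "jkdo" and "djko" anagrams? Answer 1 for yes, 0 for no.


Strings: "jkdo", "djko"
Sorted first:  djko
Sorted second: djko
Sorted forms match => anagrams

1


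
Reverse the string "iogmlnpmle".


Input: iogmlnpmle
Reading characters right to left:
  Position 9: 'e'
  Position 8: 'l'
  Position 7: 'm'
  Position 6: 'p'
  Position 5: 'n'
  Position 4: 'l'
  Position 3: 'm'
  Position 2: 'g'
  Position 1: 'o'
  Position 0: 'i'
Reversed: elmpnlmgoi

elmpnlmgoi


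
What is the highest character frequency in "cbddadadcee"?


Input: cbddadadcee
Character counts:
  'a': 2
  'b': 1
  'c': 2
  'd': 4
  'e': 2
Maximum frequency: 4

4


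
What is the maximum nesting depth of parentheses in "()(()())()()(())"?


Input: "()(()())()()(())"
Tracking depth:
  Position 0 '(': depth becomes 1
  Position 1 ')': depth becomes 0
  Position 2 '(': depth becomes 1
  Position 3 '(': depth becomes 2
  Position 4 ')': depth becomes 1
  Position 5 '(': depth becomes 2
  Position 6 ')': depth becomes 1
  Position 7 ')': depth becomes 0
  Position 8 '(': depth becomes 1
  Position 9 ')': depth becomes 0
  Position 10 '(': depth becomes 1
  Position 11 ')': depth becomes 0
  Position 12 '(': depth becomes 1
  Position 13 '(': depth becomes 2
  Position 14 ')': depth becomes 1
  Position 15 ')': depth becomes 0
Maximum depth reached: 2

2


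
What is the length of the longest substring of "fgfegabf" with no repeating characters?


Input: "fgfegabf"
Sliding window (track last position of each char):
  Position 0 ('f'): window [0,0] length 1 -- new best
  Position 1 ('g'): window [0,1] length 2 -- new best
  Position 2 ('f'): repeat (last at 0), move window start to 1
  Position 2 ('f'): window [1,2] length 2
  Position 3 ('e'): window [1,3] length 3 -- new best
  Position 4 ('g'): repeat (last at 1), move window start to 2
  Position 4 ('g'): window [2,4] length 3
  Position 5 ('a'): window [2,5] length 4 -- new best
  Position 6 ('b'): window [2,6] length 5 -- new best
  Position 7 ('f'): repeat (last at 2), move window start to 3
  Position 7 ('f'): window [3,7] length 5
Longest substring with no repeats: "fegab" with length 5

5


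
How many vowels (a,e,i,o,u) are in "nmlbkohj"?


Input: nmlbkohj
Checking each character:
  'n' at position 0: consonant
  'm' at position 1: consonant
  'l' at position 2: consonant
  'b' at position 3: consonant
  'k' at position 4: consonant
  'o' at position 5: vowel (running total: 1)
  'h' at position 6: consonant
  'j' at position 7: consonant
Total vowels: 1

1


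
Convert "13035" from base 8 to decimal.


Input: "13035" in base 8
Positional expansion:
  Digit '1' (value 1) x 8^4 = 4096
  Digit '3' (value 3) x 8^3 = 1536
  Digit '0' (value 0) x 8^2 = 0
  Digit '3' (value 3) x 8^1 = 24
  Digit '5' (value 5) x 8^0 = 5
Sum = 5661

5661


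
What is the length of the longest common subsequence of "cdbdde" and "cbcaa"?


LCS of "cdbdde" and "cbcaa"
DP table:
           c    b    c    a    a
      0    0    0    0    0    0
  c   0    1    1    1    1    1
  d   0    1    1    1    1    1
  b   0    1    2    2    2    2
  d   0    1    2    2    2    2
  d   0    1    2    2    2    2
  e   0    1    2    2    2    2
LCS length = dp[6][5] = 2

2


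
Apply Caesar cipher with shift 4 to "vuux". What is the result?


Caesar cipher: shift "vuux" by 4
  'v' (pos 21) + 4 = pos 25 = 'z'
  'u' (pos 20) + 4 = pos 24 = 'y'
  'u' (pos 20) + 4 = pos 24 = 'y'
  'x' (pos 23) + 4 = pos 1 = 'b'
Result: zyyb

zyyb


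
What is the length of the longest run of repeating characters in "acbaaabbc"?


Input: "acbaaabbc"
Scanning for longest run:
  Position 1 ('c'): new char, reset run to 1
  Position 2 ('b'): new char, reset run to 1
  Position 3 ('a'): new char, reset run to 1
  Position 4 ('a'): continues run of 'a', length=2
  Position 5 ('a'): continues run of 'a', length=3
  Position 6 ('b'): new char, reset run to 1
  Position 7 ('b'): continues run of 'b', length=2
  Position 8 ('c'): new char, reset run to 1
Longest run: 'a' with length 3

3


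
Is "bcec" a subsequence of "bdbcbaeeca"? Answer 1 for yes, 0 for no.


Check if "bcec" is a subsequence of "bdbcbaeeca"
Greedy scan:
  Position 0 ('b'): matches sub[0] = 'b'
  Position 1 ('d'): no match needed
  Position 2 ('b'): no match needed
  Position 3 ('c'): matches sub[1] = 'c'
  Position 4 ('b'): no match needed
  Position 5 ('a'): no match needed
  Position 6 ('e'): matches sub[2] = 'e'
  Position 7 ('e'): no match needed
  Position 8 ('c'): matches sub[3] = 'c'
  Position 9 ('a'): no match needed
All 4 characters matched => is a subsequence

1


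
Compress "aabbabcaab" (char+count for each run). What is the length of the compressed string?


Input: aabbabcaab
Runs:
  'a' x 2 => "a2"
  'b' x 2 => "b2"
  'a' x 1 => "a1"
  'b' x 1 => "b1"
  'c' x 1 => "c1"
  'a' x 2 => "a2"
  'b' x 1 => "b1"
Compressed: "a2b2a1b1c1a2b1"
Compressed length: 14

14


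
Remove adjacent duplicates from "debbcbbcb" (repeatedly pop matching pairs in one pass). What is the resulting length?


Input: debbcbbcb
Stack-based adjacent duplicate removal:
  Read 'd': push. Stack: d
  Read 'e': push. Stack: de
  Read 'b': push. Stack: deb
  Read 'b': matches stack top 'b' => pop. Stack: de
  Read 'c': push. Stack: dec
  Read 'b': push. Stack: decb
  Read 'b': matches stack top 'b' => pop. Stack: dec
  Read 'c': matches stack top 'c' => pop. Stack: de
  Read 'b': push. Stack: deb
Final stack: "deb" (length 3)

3


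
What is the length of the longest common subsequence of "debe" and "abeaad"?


LCS of "debe" and "abeaad"
DP table:
           a    b    e    a    a    d
      0    0    0    0    0    0    0
  d   0    0    0    0    0    0    1
  e   0    0    0    1    1    1    1
  b   0    0    1    1    1    1    1
  e   0    0    1    2    2    2    2
LCS length = dp[4][6] = 2

2


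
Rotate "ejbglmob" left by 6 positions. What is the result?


Input: "ejbglmob", rotate left by 6
First 6 characters: "ejbglm"
Remaining characters: "ob"
Concatenate remaining + first: "ob" + "ejbglm" = "obejbglm"

obejbglm


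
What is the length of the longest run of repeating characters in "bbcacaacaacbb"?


Input: "bbcacaacaacbb"
Scanning for longest run:
  Position 1 ('b'): continues run of 'b', length=2
  Position 2 ('c'): new char, reset run to 1
  Position 3 ('a'): new char, reset run to 1
  Position 4 ('c'): new char, reset run to 1
  Position 5 ('a'): new char, reset run to 1
  Position 6 ('a'): continues run of 'a', length=2
  Position 7 ('c'): new char, reset run to 1
  Position 8 ('a'): new char, reset run to 1
  Position 9 ('a'): continues run of 'a', length=2
  Position 10 ('c'): new char, reset run to 1
  Position 11 ('b'): new char, reset run to 1
  Position 12 ('b'): continues run of 'b', length=2
Longest run: 'b' with length 2

2


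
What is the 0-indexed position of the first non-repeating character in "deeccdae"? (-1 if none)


Input: deeccdae
Character frequencies:
  'a': 1
  'c': 2
  'd': 2
  'e': 3
Scanning left to right for freq == 1:
  Position 0 ('d'): freq=2, skip
  Position 1 ('e'): freq=3, skip
  Position 2 ('e'): freq=3, skip
  Position 3 ('c'): freq=2, skip
  Position 4 ('c'): freq=2, skip
  Position 5 ('d'): freq=2, skip
  Position 6 ('a'): unique! => answer = 6

6


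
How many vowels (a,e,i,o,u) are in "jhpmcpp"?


Input: jhpmcpp
Checking each character:
  'j' at position 0: consonant
  'h' at position 1: consonant
  'p' at position 2: consonant
  'm' at position 3: consonant
  'c' at position 4: consonant
  'p' at position 5: consonant
  'p' at position 6: consonant
Total vowels: 0

0


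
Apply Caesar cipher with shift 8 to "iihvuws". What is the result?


Caesar cipher: shift "iihvuws" by 8
  'i' (pos 8) + 8 = pos 16 = 'q'
  'i' (pos 8) + 8 = pos 16 = 'q'
  'h' (pos 7) + 8 = pos 15 = 'p'
  'v' (pos 21) + 8 = pos 3 = 'd'
  'u' (pos 20) + 8 = pos 2 = 'c'
  'w' (pos 22) + 8 = pos 4 = 'e'
  's' (pos 18) + 8 = pos 0 = 'a'
Result: qqpdcea

qqpdcea


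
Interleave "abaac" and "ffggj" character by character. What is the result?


Interleaving "abaac" and "ffggj":
  Position 0: 'a' from first, 'f' from second => "af"
  Position 1: 'b' from first, 'f' from second => "bf"
  Position 2: 'a' from first, 'g' from second => "ag"
  Position 3: 'a' from first, 'g' from second => "ag"
  Position 4: 'c' from first, 'j' from second => "cj"
Result: afbfagagcj

afbfagagcj


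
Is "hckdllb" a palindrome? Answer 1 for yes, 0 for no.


Input: hckdllb
Reversed: blldkch
  Compare pos 0 ('h') with pos 6 ('b'): MISMATCH
  Compare pos 1 ('c') with pos 5 ('l'): MISMATCH
  Compare pos 2 ('k') with pos 4 ('l'): MISMATCH
Result: not a palindrome

0


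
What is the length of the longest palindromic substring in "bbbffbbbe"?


Input: "bbbffbbbe"
Checking substrings for palindromes:
  [0:8] "bbbffbbb" (len 8) => palindrome
  [1:7] "bbffbb" (len 6) => palindrome
  [2:6] "bffb" (len 4) => palindrome
  [0:3] "bbb" (len 3) => palindrome
  [5:8] "bbb" (len 3) => palindrome
  [0:2] "bb" (len 2) => palindrome
Longest palindromic substring: "bbbffbbb" with length 8

8


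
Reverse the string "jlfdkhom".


Input: jlfdkhom
Reading characters right to left:
  Position 7: 'm'
  Position 6: 'o'
  Position 5: 'h'
  Position 4: 'k'
  Position 3: 'd'
  Position 2: 'f'
  Position 1: 'l'
  Position 0: 'j'
Reversed: mohkdflj

mohkdflj


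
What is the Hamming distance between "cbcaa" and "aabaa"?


Comparing "cbcaa" and "aabaa" position by position:
  Position 0: 'c' vs 'a' => differ
  Position 1: 'b' vs 'a' => differ
  Position 2: 'c' vs 'b' => differ
  Position 3: 'a' vs 'a' => same
  Position 4: 'a' vs 'a' => same
Total differences (Hamming distance): 3

3


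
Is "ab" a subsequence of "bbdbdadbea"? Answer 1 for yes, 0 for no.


Check if "ab" is a subsequence of "bbdbdadbea"
Greedy scan:
  Position 0 ('b'): no match needed
  Position 1 ('b'): no match needed
  Position 2 ('d'): no match needed
  Position 3 ('b'): no match needed
  Position 4 ('d'): no match needed
  Position 5 ('a'): matches sub[0] = 'a'
  Position 6 ('d'): no match needed
  Position 7 ('b'): matches sub[1] = 'b'
  Position 8 ('e'): no match needed
  Position 9 ('a'): no match needed
All 2 characters matched => is a subsequence

1


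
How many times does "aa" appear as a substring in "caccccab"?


Searching for "aa" in "caccccab"
Scanning each position:
  Position 0: "ca" => no
  Position 1: "ac" => no
  Position 2: "cc" => no
  Position 3: "cc" => no
  Position 4: "cc" => no
  Position 5: "ca" => no
  Position 6: "ab" => no
Total occurrences: 0

0


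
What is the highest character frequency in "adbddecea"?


Input: adbddecea
Character counts:
  'a': 2
  'b': 1
  'c': 1
  'd': 3
  'e': 2
Maximum frequency: 3

3


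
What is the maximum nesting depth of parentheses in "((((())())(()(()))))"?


Input: "((((())())(()(()))))"
Tracking depth:
  Position 0 '(': depth becomes 1
  Position 1 '(': depth becomes 2
  Position 2 '(': depth becomes 3
  Position 3 '(': depth becomes 4
  Position 4 '(': depth becomes 5
  Position 5 ')': depth becomes 4
  Position 6 ')': depth becomes 3
  Position 7 '(': depth becomes 4
  Position 8 ')': depth becomes 3
  Position 9 ')': depth becomes 2
  Position 10 '(': depth becomes 3
  Position 11 '(': depth becomes 4
  Position 12 ')': depth becomes 3
  Position 13 '(': depth becomes 4
  Position 14 '(': depth becomes 5
  Position 15 ')': depth becomes 4
  Position 16 ')': depth becomes 3
  Position 17 ')': depth becomes 2
  Position 18 ')': depth becomes 1
  Position 19 ')': depth becomes 0
Maximum depth reached: 5

5


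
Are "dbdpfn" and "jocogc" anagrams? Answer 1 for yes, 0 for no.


Strings: "dbdpfn", "jocogc"
Sorted first:  bddfnp
Sorted second: ccgjoo
Differ at position 0: 'b' vs 'c' => not anagrams

0


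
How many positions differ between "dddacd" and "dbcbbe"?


Comparing "dddacd" and "dbcbbe" position by position:
  Position 0: 'd' vs 'd' => same
  Position 1: 'd' vs 'b' => DIFFER
  Position 2: 'd' vs 'c' => DIFFER
  Position 3: 'a' vs 'b' => DIFFER
  Position 4: 'c' vs 'b' => DIFFER
  Position 5: 'd' vs 'e' => DIFFER
Positions that differ: 5

5


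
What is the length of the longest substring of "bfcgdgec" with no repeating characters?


Input: "bfcgdgec"
Sliding window (track last position of each char):
  Position 0 ('b'): window [0,0] length 1 -- new best
  Position 1 ('f'): window [0,1] length 2 -- new best
  Position 2 ('c'): window [0,2] length 3 -- new best
  Position 3 ('g'): window [0,3] length 4 -- new best
  Position 4 ('d'): window [0,4] length 5 -- new best
  Position 5 ('g'): repeat (last at 3), move window start to 4
  Position 5 ('g'): window [4,5] length 2
  Position 6 ('e'): window [4,6] length 3
  Position 7 ('c'): window [4,7] length 4
Longest substring with no repeats: "bfcgd" with length 5

5


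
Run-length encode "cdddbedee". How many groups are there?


Input: cdddbedee
Scanning for consecutive runs:
  Group 1: 'c' x 1 (positions 0-0)
  Group 2: 'd' x 3 (positions 1-3)
  Group 3: 'b' x 1 (positions 4-4)
  Group 4: 'e' x 1 (positions 5-5)
  Group 5: 'd' x 1 (positions 6-6)
  Group 6: 'e' x 2 (positions 7-8)
Total groups: 6

6


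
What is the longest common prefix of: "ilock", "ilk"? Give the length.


Words: ilock, ilk
  Position 0: all 'i' => match
  Position 1: all 'l' => match
  Position 2: ('o', 'k') => mismatch, stop
LCP = "il" (length 2)

2


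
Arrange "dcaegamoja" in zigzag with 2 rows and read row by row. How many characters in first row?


Zigzag "dcaegamoja" into 2 rows:
Placing characters:
  'd' => row 0
  'c' => row 1
  'a' => row 0
  'e' => row 1
  'g' => row 0
  'a' => row 1
  'm' => row 0
  'o' => row 1
  'j' => row 0
  'a' => row 1
Rows:
  Row 0: "dagmj"
  Row 1: "ceaoa"
First row length: 5

5


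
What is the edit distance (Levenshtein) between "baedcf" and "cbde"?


Computing edit distance: "baedcf" -> "cbde"
DP table:
           c    b    d    e
      0    1    2    3    4
  b   1    1    1    2    3
  a   2    2    2    2    3
  e   3    3    3    3    2
  d   4    4    4    3    3
  c   5    4    5    4    4
  f   6    5    5    5    5
Edit distance = dp[6][4] = 5

5


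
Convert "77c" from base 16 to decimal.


Input: "77c" in base 16
Positional expansion:
  Digit '7' (value 7) x 16^2 = 1792
  Digit '7' (value 7) x 16^1 = 112
  Digit 'c' (value 12) x 16^0 = 12
Sum = 1916

1916


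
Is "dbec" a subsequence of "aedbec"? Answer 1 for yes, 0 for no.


Check if "dbec" is a subsequence of "aedbec"
Greedy scan:
  Position 0 ('a'): no match needed
  Position 1 ('e'): no match needed
  Position 2 ('d'): matches sub[0] = 'd'
  Position 3 ('b'): matches sub[1] = 'b'
  Position 4 ('e'): matches sub[2] = 'e'
  Position 5 ('c'): matches sub[3] = 'c'
All 4 characters matched => is a subsequence

1


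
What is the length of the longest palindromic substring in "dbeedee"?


Input: "dbeedee"
Checking substrings for palindromes:
  [2:7] "eedee" (len 5) => palindrome
  [3:6] "ede" (len 3) => palindrome
  [2:4] "ee" (len 2) => palindrome
  [5:7] "ee" (len 2) => palindrome
Longest palindromic substring: "eedee" with length 5

5


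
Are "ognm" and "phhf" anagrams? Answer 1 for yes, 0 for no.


Strings: "ognm", "phhf"
Sorted first:  gmno
Sorted second: fhhp
Differ at position 0: 'g' vs 'f' => not anagrams

0


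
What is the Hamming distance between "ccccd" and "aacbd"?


Comparing "ccccd" and "aacbd" position by position:
  Position 0: 'c' vs 'a' => differ
  Position 1: 'c' vs 'a' => differ
  Position 2: 'c' vs 'c' => same
  Position 3: 'c' vs 'b' => differ
  Position 4: 'd' vs 'd' => same
Total differences (Hamming distance): 3

3


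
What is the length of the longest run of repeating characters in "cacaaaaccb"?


Input: "cacaaaaccb"
Scanning for longest run:
  Position 1 ('a'): new char, reset run to 1
  Position 2 ('c'): new char, reset run to 1
  Position 3 ('a'): new char, reset run to 1
  Position 4 ('a'): continues run of 'a', length=2
  Position 5 ('a'): continues run of 'a', length=3
  Position 6 ('a'): continues run of 'a', length=4
  Position 7 ('c'): new char, reset run to 1
  Position 8 ('c'): continues run of 'c', length=2
  Position 9 ('b'): new char, reset run to 1
Longest run: 'a' with length 4

4


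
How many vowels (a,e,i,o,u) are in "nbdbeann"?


Input: nbdbeann
Checking each character:
  'n' at position 0: consonant
  'b' at position 1: consonant
  'd' at position 2: consonant
  'b' at position 3: consonant
  'e' at position 4: vowel (running total: 1)
  'a' at position 5: vowel (running total: 2)
  'n' at position 6: consonant
  'n' at position 7: consonant
Total vowels: 2

2


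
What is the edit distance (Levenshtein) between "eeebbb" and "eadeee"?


Computing edit distance: "eeebbb" -> "eadeee"
DP table:
           e    a    d    e    e    e
      0    1    2    3    4    5    6
  e   1    0    1    2    3    4    5
  e   2    1    1    2    2    3    4
  e   3    2    2    2    2    2    3
  b   4    3    3    3    3    3    3
  b   5    4    4    4    4    4    4
  b   6    5    5    5    5    5    5
Edit distance = dp[6][6] = 5

5


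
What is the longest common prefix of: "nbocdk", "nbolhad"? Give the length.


Words: nbocdk, nbolhad
  Position 0: all 'n' => match
  Position 1: all 'b' => match
  Position 2: all 'o' => match
  Position 3: ('c', 'l') => mismatch, stop
LCP = "nbo" (length 3)

3


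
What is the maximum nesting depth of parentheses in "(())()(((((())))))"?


Input: "(())()(((((())))))"
Tracking depth:
  Position 0 '(': depth becomes 1
  Position 1 '(': depth becomes 2
  Position 2 ')': depth becomes 1
  Position 3 ')': depth becomes 0
  Position 4 '(': depth becomes 1
  Position 5 ')': depth becomes 0
  Position 6 '(': depth becomes 1
  Position 7 '(': depth becomes 2
  Position 8 '(': depth becomes 3
  Position 9 '(': depth becomes 4
  Position 10 '(': depth becomes 5
  Position 11 '(': depth becomes 6
  Position 12 ')': depth becomes 5
  Position 13 ')': depth becomes 4
  Position 14 ')': depth becomes 3
  Position 15 ')': depth becomes 2
  Position 16 ')': depth becomes 1
  Position 17 ')': depth becomes 0
Maximum depth reached: 6

6


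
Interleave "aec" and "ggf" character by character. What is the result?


Interleaving "aec" and "ggf":
  Position 0: 'a' from first, 'g' from second => "ag"
  Position 1: 'e' from first, 'g' from second => "eg"
  Position 2: 'c' from first, 'f' from second => "cf"
Result: agegcf

agegcf


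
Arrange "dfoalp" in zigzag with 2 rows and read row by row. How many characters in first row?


Zigzag "dfoalp" into 2 rows:
Placing characters:
  'd' => row 0
  'f' => row 1
  'o' => row 0
  'a' => row 1
  'l' => row 0
  'p' => row 1
Rows:
  Row 0: "dol"
  Row 1: "fap"
First row length: 3

3


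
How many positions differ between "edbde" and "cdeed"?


Comparing "edbde" and "cdeed" position by position:
  Position 0: 'e' vs 'c' => DIFFER
  Position 1: 'd' vs 'd' => same
  Position 2: 'b' vs 'e' => DIFFER
  Position 3: 'd' vs 'e' => DIFFER
  Position 4: 'e' vs 'd' => DIFFER
Positions that differ: 4

4


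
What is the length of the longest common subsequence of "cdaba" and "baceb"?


LCS of "cdaba" and "baceb"
DP table:
           b    a    c    e    b
      0    0    0    0    0    0
  c   0    0    0    1    1    1
  d   0    0    0    1    1    1
  a   0    0    1    1    1    1
  b   0    1    1    1    1    2
  a   0    1    2    2    2    2
LCS length = dp[5][5] = 2

2


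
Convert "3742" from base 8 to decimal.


Input: "3742" in base 8
Positional expansion:
  Digit '3' (value 3) x 8^3 = 1536
  Digit '7' (value 7) x 8^2 = 448
  Digit '4' (value 4) x 8^1 = 32
  Digit '2' (value 2) x 8^0 = 2
Sum = 2018

2018


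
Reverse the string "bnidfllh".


Input: bnidfllh
Reading characters right to left:
  Position 7: 'h'
  Position 6: 'l'
  Position 5: 'l'
  Position 4: 'f'
  Position 3: 'd'
  Position 2: 'i'
  Position 1: 'n'
  Position 0: 'b'
Reversed: hllfdinb

hllfdinb


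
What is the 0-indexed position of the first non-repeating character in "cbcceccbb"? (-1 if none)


Input: cbcceccbb
Character frequencies:
  'b': 3
  'c': 5
  'e': 1
Scanning left to right for freq == 1:
  Position 0 ('c'): freq=5, skip
  Position 1 ('b'): freq=3, skip
  Position 2 ('c'): freq=5, skip
  Position 3 ('c'): freq=5, skip
  Position 4 ('e'): unique! => answer = 4

4


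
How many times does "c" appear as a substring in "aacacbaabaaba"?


Searching for "c" in "aacacbaabaaba"
Scanning each position:
  Position 0: "a" => no
  Position 1: "a" => no
  Position 2: "c" => MATCH
  Position 3: "a" => no
  Position 4: "c" => MATCH
  Position 5: "b" => no
  Position 6: "a" => no
  Position 7: "a" => no
  Position 8: "b" => no
  Position 9: "a" => no
  Position 10: "a" => no
  Position 11: "b" => no
  Position 12: "a" => no
Total occurrences: 2

2
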